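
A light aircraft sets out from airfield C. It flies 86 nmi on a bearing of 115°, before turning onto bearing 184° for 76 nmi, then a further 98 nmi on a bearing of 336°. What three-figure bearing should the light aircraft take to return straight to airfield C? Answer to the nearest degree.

Leg 1 (115°, 86 nmi): east 86 sin 115° = 77.94, north 86 cos 115° = -36.35
Leg 2 (184°, 76 nmi): east 76 sin 184° = -5.30, north 76 cos 184° = -75.81
Leg 3 (336°, 98 nmi): east 98 sin 336° = -39.86, north 98 cos 336° = 89.53
Net displacement: 32.78 east, -22.63 north. Direction back to start is (-32.78, 22.63): bearing = atan2(-32.78, 22.63) mod 360° = 304.62° ≈ 305°.

305°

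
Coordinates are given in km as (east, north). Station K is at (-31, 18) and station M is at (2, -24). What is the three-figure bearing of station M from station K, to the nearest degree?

142°

Δeast = 2 − -31 = 33.00; Δnorth = -24 − 18 = -42.00.
Bearing = atan2(Δeast, Δnorth) mod 360° = 141.84° ≈ 142°.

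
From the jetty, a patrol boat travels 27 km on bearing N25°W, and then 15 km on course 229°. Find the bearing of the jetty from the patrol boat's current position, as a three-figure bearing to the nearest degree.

123°

Leg 1 (N25°W, 27 km): east 27 sin 335° = -11.41, north 27 cos 335° = 24.47
Leg 2 (229°, 15 km): east 15 sin 229° = -11.32, north 15 cos 229° = -9.84
Net displacement: -22.73 east, 14.63 north. Direction back to start is (22.73, -14.63): bearing = atan2(22.73, -14.63) mod 360° = 122.76° ≈ 123°.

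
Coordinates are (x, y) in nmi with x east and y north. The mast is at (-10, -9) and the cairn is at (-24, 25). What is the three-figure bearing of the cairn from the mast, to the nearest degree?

Δeast = -24 − -10 = -14.00; Δnorth = 25 − -9 = 34.00.
Bearing = atan2(Δeast, Δnorth) mod 360° = 337.62° ≈ 338°.

338°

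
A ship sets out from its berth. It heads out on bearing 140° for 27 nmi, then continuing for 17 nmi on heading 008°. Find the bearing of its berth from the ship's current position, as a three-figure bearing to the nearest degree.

Leg 1 (140°, 27 nmi): east 27 sin 140° = 17.36, north 27 cos 140° = -20.68
Leg 2 (008°, 17 nmi): east 17 sin 8° = 2.37, north 17 cos 8° = 16.83
Net displacement: 19.72 east, -3.85 north. Direction back to start is (-19.72, 3.85): bearing = atan2(-19.72, 3.85) mod 360° = 281.04° ≈ 281°.

281°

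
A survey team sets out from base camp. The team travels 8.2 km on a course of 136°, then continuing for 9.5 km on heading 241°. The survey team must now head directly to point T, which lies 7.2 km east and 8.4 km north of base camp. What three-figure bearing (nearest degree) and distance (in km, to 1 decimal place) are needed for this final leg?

Leg 1 (136°, 8.2 km): east 8.2 sin 136° = 5.70, north 8.2 cos 136° = -5.90
Leg 2 (241°, 9.5 km): east 9.5 sin 241° = -8.31, north 9.5 cos 241° = -4.61
Current position: (-2.61, -10.50). Target: (7.2, 8.4). Remaining: Δeast = 9.81, Δnorth = 18.90.
Bearing = atan2(9.81, 18.90) mod 360° = 27.43°; distance = √((9.81)² + (18.90)²) = 21.299 km.

027°, 21.3 km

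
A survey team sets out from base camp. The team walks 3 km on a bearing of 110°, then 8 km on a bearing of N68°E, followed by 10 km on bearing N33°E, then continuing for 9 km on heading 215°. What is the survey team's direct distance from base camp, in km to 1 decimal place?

10.9 km

Leg 1 (110°, 3 km): east 3 sin 110° = 2.82, north 3 cos 110° = -1.03
Leg 2 (N68°E, 8 km): east 8 sin 68° = 7.42, north 8 cos 68° = 3.00
Leg 3 (N33°E, 10 km): east 10 sin 33° = 5.45, north 10 cos 33° = 8.39
Leg 4 (215°, 9 km): east 9 sin 215° = -5.16, north 9 cos 215° = -7.37
Net: 10.52 east, 2.99 north. Distance = √((10.52)² + (2.99)²) = 10.936 km.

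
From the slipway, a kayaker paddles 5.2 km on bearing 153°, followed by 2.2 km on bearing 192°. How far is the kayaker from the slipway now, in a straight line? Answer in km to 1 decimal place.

Leg 1 (153°, 5.2 km): east 5.2 sin 153° = 2.36, north 5.2 cos 153° = -4.63
Leg 2 (192°, 2.2 km): east 2.2 sin 192° = -0.46, north 2.2 cos 192° = -2.15
Net: 1.90 east, -6.79 north. Distance = √((1.90)² + (-6.79)²) = 7.047 km.

7.0 km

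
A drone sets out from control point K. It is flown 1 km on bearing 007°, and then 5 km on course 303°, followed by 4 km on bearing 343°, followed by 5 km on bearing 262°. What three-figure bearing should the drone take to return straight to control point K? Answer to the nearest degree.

Leg 1 (007°, 1 km): east 1 sin 7° = 0.12, north 1 cos 7° = 0.99
Leg 2 (303°, 5 km): east 5 sin 303° = -4.19, north 5 cos 303° = 2.72
Leg 3 (343°, 4 km): east 4 sin 343° = -1.17, north 4 cos 343° = 3.83
Leg 4 (262°, 5 km): east 5 sin 262° = -4.95, north 5 cos 262° = -0.70
Net displacement: -10.19 east, 6.85 north. Direction back to start is (10.19, -6.85): bearing = atan2(10.19, -6.85) mod 360° = 123.89° ≈ 124°.

124°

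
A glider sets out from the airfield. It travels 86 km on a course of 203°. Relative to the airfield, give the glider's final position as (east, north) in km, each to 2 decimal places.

(-33.60, -79.16)

Leg 1 (203°, 86 km): east 86 sin 203° = -33.60, north 86 cos 203° = -79.16
Summing: -33.60 km east, -79.16 km north → (-33.60, -79.16).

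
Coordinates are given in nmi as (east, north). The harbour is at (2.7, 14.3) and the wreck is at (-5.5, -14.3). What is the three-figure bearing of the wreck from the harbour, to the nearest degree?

196°

Δeast = -5.5 − 2.7 = -8.20; Δnorth = -14.3 − 14.3 = -28.60.
Bearing = atan2(Δeast, Δnorth) mod 360° = 196.00° ≈ 196°.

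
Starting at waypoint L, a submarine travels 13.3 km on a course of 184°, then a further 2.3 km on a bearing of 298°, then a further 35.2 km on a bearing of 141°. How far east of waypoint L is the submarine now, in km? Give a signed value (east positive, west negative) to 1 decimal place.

Leg 1 (184°, 13.3 km): east 13.3 sin 184° = -0.93, north 13.3 cos 184° = -13.27
Leg 2 (298°, 2.3 km): east 2.3 sin 298° = -2.03, north 2.3 cos 298° = 1.08
Leg 3 (141°, 35.2 km): east 35.2 sin 141° = 22.15, north 35.2 cos 141° = -27.36
Net east component: 19.19 km.

19.2 km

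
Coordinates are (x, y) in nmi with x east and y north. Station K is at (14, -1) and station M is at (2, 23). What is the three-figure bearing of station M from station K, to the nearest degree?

Δeast = 2 − 14 = -12.00; Δnorth = 23 − -1 = 24.00.
Bearing = atan2(Δeast, Δnorth) mod 360° = 333.43° ≈ 333°.

333°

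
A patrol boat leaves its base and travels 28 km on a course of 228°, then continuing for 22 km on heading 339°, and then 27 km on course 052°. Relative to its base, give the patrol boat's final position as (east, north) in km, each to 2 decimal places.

(-7.42, 18.43)

Leg 1 (228°, 28 km): east 28 sin 228° = -20.81, north 28 cos 228° = -18.74
Leg 2 (339°, 22 km): east 22 sin 339° = -7.88, north 22 cos 339° = 20.54
Leg 3 (052°, 27 km): east 27 sin 52° = 21.28, north 27 cos 52° = 16.62
Summing: -7.42 km east, 18.43 km north → (-7.42, 18.43).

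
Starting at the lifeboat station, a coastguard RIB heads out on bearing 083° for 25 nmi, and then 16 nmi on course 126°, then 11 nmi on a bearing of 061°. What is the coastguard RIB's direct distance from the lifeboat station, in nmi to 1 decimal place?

Leg 1 (083°, 25 nmi): east 25 sin 83° = 24.81, north 25 cos 83° = 3.05
Leg 2 (126°, 16 nmi): east 16 sin 126° = 12.94, north 16 cos 126° = -9.40
Leg 3 (061°, 11 nmi): east 11 sin 61° = 9.62, north 11 cos 61° = 5.33
Net: 47.38 east, -1.02 north. Distance = √((47.38)² + (-1.02)²) = 47.390 nmi.

47.4 nmi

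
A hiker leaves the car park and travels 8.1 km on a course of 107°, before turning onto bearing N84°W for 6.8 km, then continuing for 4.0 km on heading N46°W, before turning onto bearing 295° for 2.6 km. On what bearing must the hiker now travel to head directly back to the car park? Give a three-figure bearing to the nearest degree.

118°

Leg 1 (107°, 8.1 km): east 8.1 sin 107° = 7.75, north 8.1 cos 107° = -2.37
Leg 2 (N84°W, 6.8 km): east 6.8 sin 276° = -6.76, north 6.8 cos 276° = 0.71
Leg 3 (N46°W, 4.0 km): east 4.0 sin 314° = -2.88, north 4.0 cos 314° = 2.78
Leg 4 (295°, 2.6 km): east 2.6 sin 295° = -2.36, north 2.6 cos 295° = 1.10
Net displacement: -4.25 east, 2.22 north. Direction back to start is (4.25, -2.22): bearing = atan2(4.25, -2.22) mod 360° = 117.58° ≈ 118°.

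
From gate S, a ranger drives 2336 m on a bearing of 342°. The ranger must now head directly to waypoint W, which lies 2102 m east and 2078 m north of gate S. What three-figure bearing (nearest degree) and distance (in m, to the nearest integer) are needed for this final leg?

Leg 1 (342°, 2336 m): east 2336 sin 342° = -721.86, north 2336 cos 342° = 2221.67
Current position: (-721.86, 2221.67). Target: (2102, 2078). Remaining: Δeast = 2823.86, Δnorth = -143.67.
Bearing = atan2(2823.86, -143.67) mod 360° = 92.91°; distance = √((2823.86)² + (-143.67)²) = 2827.516 m.

093°, 2828 m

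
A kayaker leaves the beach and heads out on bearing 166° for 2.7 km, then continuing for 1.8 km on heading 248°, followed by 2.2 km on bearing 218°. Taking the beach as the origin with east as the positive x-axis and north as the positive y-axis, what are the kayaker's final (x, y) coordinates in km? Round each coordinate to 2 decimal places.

(-2.37, -5.03)

Leg 1 (166°, 2.7 km): east 2.7 sin 166° = 0.65, north 2.7 cos 166° = -2.62
Leg 2 (248°, 1.8 km): east 1.8 sin 248° = -1.67, north 1.8 cos 248° = -0.67
Leg 3 (218°, 2.2 km): east 2.2 sin 218° = -1.35, north 2.2 cos 218° = -1.73
Summing: -2.37 km east, -5.03 km north → (-2.37, -5.03).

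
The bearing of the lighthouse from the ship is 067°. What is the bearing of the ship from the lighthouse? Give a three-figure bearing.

247°

Back-bearing = 067° + 180° = 247°.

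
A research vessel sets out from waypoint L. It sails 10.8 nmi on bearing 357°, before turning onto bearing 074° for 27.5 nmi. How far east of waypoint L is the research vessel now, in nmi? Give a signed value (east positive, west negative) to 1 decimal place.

25.9 nmi

Leg 1 (357°, 10.8 nmi): east 10.8 sin 357° = -0.57, north 10.8 cos 357° = 10.79
Leg 2 (074°, 27.5 nmi): east 27.5 sin 74° = 26.43, north 27.5 cos 74° = 7.58
Net east component: 25.87 nmi.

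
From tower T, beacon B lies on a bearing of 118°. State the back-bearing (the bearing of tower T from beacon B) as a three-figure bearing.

298°

Back-bearing = 118° + 180° = 298°.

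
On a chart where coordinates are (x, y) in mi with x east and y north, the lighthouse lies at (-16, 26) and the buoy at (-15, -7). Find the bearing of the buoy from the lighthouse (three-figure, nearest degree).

Δeast = -15 − -16 = 1.00; Δnorth = -7 − 26 = -33.00.
Bearing = atan2(Δeast, Δnorth) mod 360° = 178.26° ≈ 178°.

178°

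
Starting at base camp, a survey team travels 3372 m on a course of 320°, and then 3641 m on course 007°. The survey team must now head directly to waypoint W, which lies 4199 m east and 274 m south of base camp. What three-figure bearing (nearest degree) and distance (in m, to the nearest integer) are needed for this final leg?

138°, 8772 m

Leg 1 (320°, 3372 m): east 3372 sin 320° = -2167.48, north 3372 cos 320° = 2583.10
Leg 2 (007°, 3641 m): east 3641 sin 7° = 443.73, north 3641 cos 7° = 3613.86
Current position: (-1723.75, 6196.96). Target: (4199, -274). Remaining: Δeast = 5922.75, Δnorth = -6470.96.
Bearing = atan2(5922.75, -6470.96) mod 360° = 137.53°; distance = √((5922.75)² + (-6470.96)²) = 8772.250 m.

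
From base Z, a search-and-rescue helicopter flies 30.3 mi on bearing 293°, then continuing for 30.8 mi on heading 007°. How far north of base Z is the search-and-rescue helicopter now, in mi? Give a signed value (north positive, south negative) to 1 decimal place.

Leg 1 (293°, 30.3 mi): east 30.3 sin 293° = -27.89, north 30.3 cos 293° = 11.84
Leg 2 (007°, 30.8 mi): east 30.8 sin 7° = 3.75, north 30.8 cos 7° = 30.57
Net north component: 42.41 mi.

42.4 mi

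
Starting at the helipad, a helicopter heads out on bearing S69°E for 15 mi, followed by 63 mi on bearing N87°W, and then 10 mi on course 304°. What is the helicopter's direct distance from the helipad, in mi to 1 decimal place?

57.3 mi

Leg 1 (S69°E, 15 mi): east 15 sin 111° = 14.00, north 15 cos 111° = -5.38
Leg 2 (N87°W, 63 mi): east 63 sin 273° = -62.91, north 63 cos 273° = 3.30
Leg 3 (304°, 10 mi): east 10 sin 304° = -8.29, north 10 cos 304° = 5.59
Net: -57.20 east, 3.51 north. Distance = √((-57.20)² + (3.51)²) = 57.308 mi.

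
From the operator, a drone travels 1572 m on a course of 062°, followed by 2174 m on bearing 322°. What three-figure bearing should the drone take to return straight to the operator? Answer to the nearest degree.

181°

Leg 1 (062°, 1572 m): east 1572 sin 62° = 1387.99, north 1572 cos 62° = 738.01
Leg 2 (322°, 2174 m): east 2174 sin 322° = -1338.45, north 2174 cos 322° = 1713.14
Net displacement: 49.55 east, 2451.14 north. Direction back to start is (-49.55, -2451.14): bearing = atan2(-49.55, -2451.14) mod 360° = 181.16° ≈ 181°.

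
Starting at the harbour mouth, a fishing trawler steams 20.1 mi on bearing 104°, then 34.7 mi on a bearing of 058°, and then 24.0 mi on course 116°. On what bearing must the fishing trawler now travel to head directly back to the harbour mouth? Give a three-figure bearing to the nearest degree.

Leg 1 (104°, 20.1 mi): east 20.1 sin 104° = 19.50, north 20.1 cos 104° = -4.86
Leg 2 (058°, 34.7 mi): east 34.7 sin 58° = 29.43, north 34.7 cos 58° = 18.39
Leg 3 (116°, 24.0 mi): east 24.0 sin 116° = 21.57, north 24.0 cos 116° = -10.52
Net displacement: 70.50 east, 3.00 north. Direction back to start is (-70.50, -3.00): bearing = atan2(-70.50, -3.00) mod 360° = 267.56° ≈ 268°.

268°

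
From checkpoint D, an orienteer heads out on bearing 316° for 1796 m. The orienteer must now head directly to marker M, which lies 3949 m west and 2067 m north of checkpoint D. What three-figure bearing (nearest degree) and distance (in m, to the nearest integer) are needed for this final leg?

286°, 2810 m

Leg 1 (316°, 1796 m): east 1796 sin 316° = -1247.61, north 1796 cos 316° = 1291.93
Current position: (-1247.61, 1291.93). Target: (-3949, 2067). Remaining: Δeast = -2701.39, Δnorth = 775.07.
Bearing = atan2(-2701.39, 775.07) mod 360° = 286.01°; distance = √((-2701.39)² + (775.07)²) = 2810.383 m.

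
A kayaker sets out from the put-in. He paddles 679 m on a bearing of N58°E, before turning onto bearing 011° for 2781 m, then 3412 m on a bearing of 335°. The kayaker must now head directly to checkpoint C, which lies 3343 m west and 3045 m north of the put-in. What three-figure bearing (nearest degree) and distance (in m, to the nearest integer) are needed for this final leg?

224°, 4346 m

Leg 1 (N58°E, 679 m): east 679 sin 58° = 575.82, north 679 cos 58° = 359.82
Leg 2 (011°, 2781 m): east 2781 sin 11° = 530.64, north 2781 cos 11° = 2729.91
Leg 3 (335°, 3412 m): east 3412 sin 335° = -1441.97, north 3412 cos 335° = 3092.32
Current position: (-335.51, 6182.04). Target: (-3343, 3045). Remaining: Δeast = -3007.49, Δnorth = -3137.04.
Bearing = atan2(-3007.49, -3137.04) mod 360° = 223.79°; distance = √((-3007.49)² + (-3137.04)²) = 4345.807 m.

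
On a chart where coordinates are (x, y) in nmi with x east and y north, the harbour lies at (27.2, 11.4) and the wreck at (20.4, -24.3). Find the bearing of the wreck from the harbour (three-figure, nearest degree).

Δeast = 20.4 − 27.2 = -6.80; Δnorth = -24.3 − 11.4 = -35.70.
Bearing = atan2(Δeast, Δnorth) mod 360° = 190.78° ≈ 191°.

191°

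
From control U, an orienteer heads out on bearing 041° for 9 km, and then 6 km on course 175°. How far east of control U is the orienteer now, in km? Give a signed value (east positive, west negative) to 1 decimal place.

6.4 km

Leg 1 (041°, 9 km): east 9 sin 41° = 5.90, north 9 cos 41° = 6.79
Leg 2 (175°, 6 km): east 6 sin 175° = 0.52, north 6 cos 175° = -5.98
Net east component: 6.43 km.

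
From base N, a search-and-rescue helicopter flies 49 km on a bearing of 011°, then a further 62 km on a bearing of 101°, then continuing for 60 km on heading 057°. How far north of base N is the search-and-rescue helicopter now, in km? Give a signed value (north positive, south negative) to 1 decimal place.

Leg 1 (011°, 49 km): east 49 sin 11° = 9.35, north 49 cos 11° = 48.10
Leg 2 (101°, 62 km): east 62 sin 101° = 60.86, north 62 cos 101° = -11.83
Leg 3 (057°, 60 km): east 60 sin 57° = 50.32, north 60 cos 57° = 32.68
Net north component: 68.95 km.

68.9 km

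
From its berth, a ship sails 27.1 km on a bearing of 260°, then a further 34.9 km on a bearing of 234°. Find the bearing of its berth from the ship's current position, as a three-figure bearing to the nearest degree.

065°

Leg 1 (260°, 27.1 km): east 27.1 sin 260° = -26.69, north 27.1 cos 260° = -4.71
Leg 2 (234°, 34.9 km): east 34.9 sin 234° = -28.23, north 34.9 cos 234° = -20.51
Net displacement: -54.92 east, -25.22 north. Direction back to start is (54.92, 25.22): bearing = atan2(54.92, 25.22) mod 360° = 65.34° ≈ 065°.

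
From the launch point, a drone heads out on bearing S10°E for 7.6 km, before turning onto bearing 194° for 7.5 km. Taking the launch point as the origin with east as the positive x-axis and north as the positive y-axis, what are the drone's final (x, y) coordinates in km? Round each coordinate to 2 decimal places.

Leg 1 (S10°E, 7.6 km): east 7.6 sin 170° = 1.32, north 7.6 cos 170° = -7.48
Leg 2 (194°, 7.5 km): east 7.5 sin 194° = -1.81, north 7.5 cos 194° = -7.28
Summing: -0.49 km east, -14.76 km north → (-0.49, -14.76).

(-0.49, -14.76)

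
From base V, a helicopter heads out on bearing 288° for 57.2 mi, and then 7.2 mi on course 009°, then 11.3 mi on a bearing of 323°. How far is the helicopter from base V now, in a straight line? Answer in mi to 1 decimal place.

68.9 mi

Leg 1 (288°, 57.2 mi): east 57.2 sin 288° = -54.40, north 57.2 cos 288° = 17.68
Leg 2 (009°, 7.2 mi): east 7.2 sin 9° = 1.13, north 7.2 cos 9° = 7.11
Leg 3 (323°, 11.3 mi): east 11.3 sin 323° = -6.80, north 11.3 cos 323° = 9.02
Net: -60.07 east, 33.81 north. Distance = √((-60.07)² + (33.81)²) = 68.936 mi.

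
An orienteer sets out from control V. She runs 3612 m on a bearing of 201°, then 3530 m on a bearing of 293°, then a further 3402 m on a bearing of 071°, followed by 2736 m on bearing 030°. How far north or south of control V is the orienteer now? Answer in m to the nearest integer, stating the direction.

Leg 1 (201°, 3612 m): east 3612 sin 201° = -1294.43, north 3612 cos 201° = -3372.09
Leg 2 (293°, 3530 m): east 3530 sin 293° = -3249.38, north 3530 cos 293° = 1379.28
Leg 3 (071°, 3402 m): east 3402 sin 71° = 3216.65, north 3402 cos 71° = 1107.58
Leg 4 (030°, 2736 m): east 2736 sin 30° = 1368.00, north 2736 cos 30° = 2369.45
Net north component: 1484.22 m.

1484 m north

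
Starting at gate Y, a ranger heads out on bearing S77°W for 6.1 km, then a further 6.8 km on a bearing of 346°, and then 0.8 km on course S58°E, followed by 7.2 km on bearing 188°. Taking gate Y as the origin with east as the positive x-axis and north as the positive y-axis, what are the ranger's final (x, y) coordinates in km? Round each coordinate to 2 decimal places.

(-7.91, -2.33)

Leg 1 (S77°W, 6.1 km): east 6.1 sin 257° = -5.94, north 6.1 cos 257° = -1.37
Leg 2 (346°, 6.8 km): east 6.8 sin 346° = -1.65, north 6.8 cos 346° = 6.60
Leg 3 (S58°E, 0.8 km): east 0.8 sin 122° = 0.68, north 0.8 cos 122° = -0.42
Leg 4 (188°, 7.2 km): east 7.2 sin 188° = -1.00, north 7.2 cos 188° = -7.13
Summing: -7.91 km east, -2.33 km north → (-7.91, -2.33).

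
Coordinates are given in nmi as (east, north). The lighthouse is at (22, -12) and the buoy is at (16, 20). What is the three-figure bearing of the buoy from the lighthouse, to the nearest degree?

349°

Δeast = 16 − 22 = -6.00; Δnorth = 20 − -12 = 32.00.
Bearing = atan2(Δeast, Δnorth) mod 360° = 349.38° ≈ 349°.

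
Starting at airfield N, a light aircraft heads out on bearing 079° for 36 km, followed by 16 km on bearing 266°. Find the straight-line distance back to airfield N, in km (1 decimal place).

Leg 1 (079°, 36 km): east 36 sin 79° = 35.34, north 36 cos 79° = 6.87
Leg 2 (266°, 16 km): east 16 sin 266° = -15.96, north 16 cos 266° = -1.12
Net: 19.38 east, 5.75 north. Distance = √((19.38)² + (5.75)²) = 20.214 km.

20.2 km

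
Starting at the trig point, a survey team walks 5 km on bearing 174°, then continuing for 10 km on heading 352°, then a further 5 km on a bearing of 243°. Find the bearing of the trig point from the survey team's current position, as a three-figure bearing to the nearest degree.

Leg 1 (174°, 5 km): east 5 sin 174° = 0.52, north 5 cos 174° = -4.97
Leg 2 (352°, 10 km): east 10 sin 352° = -1.39, north 10 cos 352° = 9.90
Leg 3 (243°, 5 km): east 5 sin 243° = -4.46, north 5 cos 243° = -2.27
Net displacement: -5.32 east, 2.66 north. Direction back to start is (5.32, -2.66): bearing = atan2(5.32, -2.66) mod 360° = 116.55° ≈ 117°.

117°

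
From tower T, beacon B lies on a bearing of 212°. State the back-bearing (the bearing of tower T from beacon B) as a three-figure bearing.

Back-bearing = 212° − 180° = 032°.

032°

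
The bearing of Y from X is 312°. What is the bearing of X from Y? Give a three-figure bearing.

Back-bearing = 312° − 180° = 132°.

132°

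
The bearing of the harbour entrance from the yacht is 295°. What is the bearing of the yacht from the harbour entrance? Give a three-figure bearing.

115°

Back-bearing = 295° − 180° = 115°.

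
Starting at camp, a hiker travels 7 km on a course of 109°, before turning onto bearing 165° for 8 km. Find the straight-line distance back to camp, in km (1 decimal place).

Leg 1 (109°, 7 km): east 7 sin 109° = 6.62, north 7 cos 109° = -2.28
Leg 2 (165°, 8 km): east 8 sin 165° = 2.07, north 8 cos 165° = -7.73
Net: 8.69 east, -10.01 north. Distance = √((8.69)² + (-10.01)²) = 13.253 km.

13.3 km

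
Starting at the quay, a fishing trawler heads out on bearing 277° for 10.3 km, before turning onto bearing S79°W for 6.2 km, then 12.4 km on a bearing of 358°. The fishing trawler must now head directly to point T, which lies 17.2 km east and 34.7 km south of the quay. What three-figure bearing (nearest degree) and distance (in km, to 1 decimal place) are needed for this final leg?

Leg 1 (277°, 10.3 km): east 10.3 sin 277° = -10.22, north 10.3 cos 277° = 1.26
Leg 2 (S79°W, 6.2 km): east 6.2 sin 259° = -6.09, north 6.2 cos 259° = -1.18
Leg 3 (358°, 12.4 km): east 12.4 sin 358° = -0.43, north 12.4 cos 358° = 12.39
Current position: (-16.74, 12.46). Target: (17.2, -34.7). Remaining: Δeast = 33.94, Δnorth = -47.16.
Bearing = atan2(33.94, -47.16) mod 360° = 144.26°; distance = √((33.94)² + (-47.16)²) = 58.108 km.

144°, 58.1 km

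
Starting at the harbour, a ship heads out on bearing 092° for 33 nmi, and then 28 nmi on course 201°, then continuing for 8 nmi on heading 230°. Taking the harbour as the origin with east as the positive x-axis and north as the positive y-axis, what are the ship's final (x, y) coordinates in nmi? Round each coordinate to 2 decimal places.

(16.82, -32.43)

Leg 1 (092°, 33 nmi): east 33 sin 92° = 32.98, north 33 cos 92° = -1.15
Leg 2 (201°, 28 nmi): east 28 sin 201° = -10.03, north 28 cos 201° = -26.14
Leg 3 (230°, 8 nmi): east 8 sin 230° = -6.13, north 8 cos 230° = -5.14
Summing: 16.82 nmi east, -32.43 nmi north → (16.82, -32.43).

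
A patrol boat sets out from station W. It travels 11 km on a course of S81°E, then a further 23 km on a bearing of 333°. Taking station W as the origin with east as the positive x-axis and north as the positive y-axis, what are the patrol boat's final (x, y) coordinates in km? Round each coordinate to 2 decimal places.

Leg 1 (S81°E, 11 km): east 11 sin 99° = 10.86, north 11 cos 99° = -1.72
Leg 2 (333°, 23 km): east 23 sin 333° = -10.44, north 23 cos 333° = 20.49
Summing: 0.42 km east, 18.77 km north → (0.42, 18.77).

(0.42, 18.77)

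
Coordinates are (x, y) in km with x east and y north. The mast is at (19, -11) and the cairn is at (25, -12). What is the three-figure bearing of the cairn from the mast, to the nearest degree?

099°

Δeast = 25 − 19 = 6.00; Δnorth = -12 − -11 = -1.00.
Bearing = atan2(Δeast, Δnorth) mod 360° = 99.46° ≈ 099°.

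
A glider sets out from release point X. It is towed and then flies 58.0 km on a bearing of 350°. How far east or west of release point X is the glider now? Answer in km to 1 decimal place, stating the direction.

Leg 1 (350°, 58.0 km): east 58.0 sin 350° = -10.07, north 58.0 cos 350° = 57.12
Net east component: -10.07 km.

10.1 km west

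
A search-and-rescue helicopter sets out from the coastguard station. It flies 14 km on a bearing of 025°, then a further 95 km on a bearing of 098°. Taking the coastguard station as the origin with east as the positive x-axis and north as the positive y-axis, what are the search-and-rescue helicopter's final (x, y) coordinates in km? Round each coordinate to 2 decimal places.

Leg 1 (025°, 14 km): east 14 sin 25° = 5.92, north 14 cos 25° = 12.69
Leg 2 (098°, 95 km): east 95 sin 98° = 94.08, north 95 cos 98° = -13.22
Summing: 99.99 km east, -0.53 km north → (99.99, -0.53).

(99.99, -0.53)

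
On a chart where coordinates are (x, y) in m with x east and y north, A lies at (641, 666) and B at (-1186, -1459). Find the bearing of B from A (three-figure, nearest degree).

Δeast = -1186 − 641 = -1827.00; Δnorth = -1459 − 666 = -2125.00.
Bearing = atan2(Δeast, Δnorth) mod 360° = 220.69° ≈ 221°.

221°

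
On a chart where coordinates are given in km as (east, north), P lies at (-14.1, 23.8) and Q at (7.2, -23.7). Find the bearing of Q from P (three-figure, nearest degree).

156°

Δeast = 7.2 − -14.1 = 21.30; Δnorth = -23.7 − 23.8 = -47.50.
Bearing = atan2(Δeast, Δnorth) mod 360° = 155.85° ≈ 156°.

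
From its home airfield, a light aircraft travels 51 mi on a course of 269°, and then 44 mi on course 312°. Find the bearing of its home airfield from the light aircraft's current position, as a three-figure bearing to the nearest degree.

109°

Leg 1 (269°, 51 mi): east 51 sin 269° = -50.99, north 51 cos 269° = -0.89
Leg 2 (312°, 44 mi): east 44 sin 312° = -32.70, north 44 cos 312° = 29.44
Net displacement: -83.69 east, 28.55 north. Direction back to start is (83.69, -28.55): bearing = atan2(83.69, -28.55) mod 360° = 108.84° ≈ 109°.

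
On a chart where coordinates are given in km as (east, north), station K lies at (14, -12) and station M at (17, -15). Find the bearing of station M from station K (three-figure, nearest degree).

135°

Δeast = 17 − 14 = 3.00; Δnorth = -15 − -12 = -3.00.
Bearing = atan2(Δeast, Δnorth) mod 360° = 135.00° ≈ 135°.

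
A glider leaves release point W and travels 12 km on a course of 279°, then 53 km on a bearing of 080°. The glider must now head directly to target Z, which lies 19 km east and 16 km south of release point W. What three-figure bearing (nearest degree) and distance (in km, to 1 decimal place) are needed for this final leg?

218°, 34.5 km

Leg 1 (279°, 12 km): east 12 sin 279° = -11.85, north 12 cos 279° = 1.88
Leg 2 (080°, 53 km): east 53 sin 80° = 52.19, north 53 cos 80° = 9.20
Current position: (40.34, 11.08). Target: (19, -16). Remaining: Δeast = -21.34, Δnorth = -27.08.
Bearing = atan2(-21.34, -27.08) mod 360° = 218.24°; distance = √((-21.34)² + (-27.08)²) = 34.480 km.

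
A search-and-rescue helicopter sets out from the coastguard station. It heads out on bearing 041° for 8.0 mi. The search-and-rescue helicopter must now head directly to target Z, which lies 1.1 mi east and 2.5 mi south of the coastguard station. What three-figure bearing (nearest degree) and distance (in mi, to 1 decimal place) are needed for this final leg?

206°, 9.5 mi

Leg 1 (041°, 8.0 mi): east 8.0 sin 41° = 5.25, north 8.0 cos 41° = 6.04
Current position: (5.25, 6.04). Target: (1.1, -2.5). Remaining: Δeast = -4.15, Δnorth = -8.54.
Bearing = atan2(-4.15, -8.54) mod 360° = 205.92°; distance = √((-4.15)² + (-8.54)²) = 9.492 mi.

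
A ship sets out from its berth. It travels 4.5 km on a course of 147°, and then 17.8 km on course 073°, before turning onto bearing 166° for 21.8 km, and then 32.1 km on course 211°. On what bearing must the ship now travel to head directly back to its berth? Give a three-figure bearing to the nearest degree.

350°

Leg 1 (147°, 4.5 km): east 4.5 sin 147° = 2.45, north 4.5 cos 147° = -3.77
Leg 2 (073°, 17.8 km): east 17.8 sin 73° = 17.02, north 17.8 cos 73° = 5.20
Leg 3 (166°, 21.8 km): east 21.8 sin 166° = 5.27, north 21.8 cos 166° = -21.15
Leg 4 (211°, 32.1 km): east 32.1 sin 211° = -16.53, north 32.1 cos 211° = -27.52
Net displacement: 8.21 east, -47.24 north. Direction back to start is (-8.21, 47.24): bearing = atan2(-8.21, 47.24) mod 360° = 350.14° ≈ 350°.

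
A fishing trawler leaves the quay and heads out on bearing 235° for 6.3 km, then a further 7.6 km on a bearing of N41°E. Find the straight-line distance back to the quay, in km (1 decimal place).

2.1 km

Leg 1 (235°, 6.3 km): east 6.3 sin 235° = -5.16, north 6.3 cos 235° = -3.61
Leg 2 (N41°E, 7.6 km): east 7.6 sin 41° = 4.99, north 7.6 cos 41° = 5.74
Net: -0.17 east, 2.12 north. Distance = √((-0.17)² + (2.12)²) = 2.129 km.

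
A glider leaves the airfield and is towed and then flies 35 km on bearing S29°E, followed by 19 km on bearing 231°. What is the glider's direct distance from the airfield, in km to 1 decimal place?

42.6 km

Leg 1 (S29°E, 35 km): east 35 sin 151° = 16.97, north 35 cos 151° = -30.61
Leg 2 (231°, 19 km): east 19 sin 231° = -14.77, north 19 cos 231° = -11.96
Net: 2.20 east, -42.57 north. Distance = √((2.20)² + (-42.57)²) = 42.626 km.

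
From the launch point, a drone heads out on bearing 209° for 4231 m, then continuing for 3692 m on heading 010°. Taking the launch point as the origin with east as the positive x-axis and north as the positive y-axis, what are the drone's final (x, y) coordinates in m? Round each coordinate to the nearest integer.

(-1410, -65)

Leg 1 (209°, 4231 m): east 4231 sin 209° = -2051.23, north 4231 cos 209° = -3700.52
Leg 2 (010°, 3692 m): east 3692 sin 10° = 641.11, north 3692 cos 10° = 3635.91
Summing: -1410.12 m east, -64.61 m north → (-1410, -65).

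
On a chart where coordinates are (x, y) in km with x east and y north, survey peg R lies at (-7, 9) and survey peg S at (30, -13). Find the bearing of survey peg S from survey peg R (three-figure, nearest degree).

Δeast = 30 − -7 = 37.00; Δnorth = -13 − 9 = -22.00.
Bearing = atan2(Δeast, Δnorth) mod 360° = 120.74° ≈ 121°.

121°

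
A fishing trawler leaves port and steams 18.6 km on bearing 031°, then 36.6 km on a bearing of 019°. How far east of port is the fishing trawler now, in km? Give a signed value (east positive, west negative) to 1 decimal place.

Leg 1 (031°, 18.6 km): east 18.6 sin 31° = 9.58, north 18.6 cos 31° = 15.94
Leg 2 (019°, 36.6 km): east 36.6 sin 19° = 11.92, north 36.6 cos 19° = 34.61
Net east component: 21.50 km.

21.5 km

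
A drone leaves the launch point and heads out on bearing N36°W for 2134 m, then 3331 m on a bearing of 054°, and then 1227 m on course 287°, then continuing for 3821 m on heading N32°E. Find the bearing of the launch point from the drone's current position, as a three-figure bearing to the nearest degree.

Leg 1 (N36°W, 2134 m): east 2134 sin 324° = -1254.33, north 2134 cos 324° = 1726.44
Leg 2 (054°, 3331 m): east 3331 sin 54° = 2694.84, north 3331 cos 54° = 1957.91
Leg 3 (287°, 1227 m): east 1227 sin 287° = -1173.39, north 1227 cos 287° = 358.74
Leg 4 (N32°E, 3821 m): east 3821 sin 32° = 2024.82, north 3821 cos 32° = 3240.39
Net displacement: 2291.94 east, 7283.49 north. Direction back to start is (-2291.94, -7283.49): bearing = atan2(-2291.94, -7283.49) mod 360° = 197.47° ≈ 197°.

197°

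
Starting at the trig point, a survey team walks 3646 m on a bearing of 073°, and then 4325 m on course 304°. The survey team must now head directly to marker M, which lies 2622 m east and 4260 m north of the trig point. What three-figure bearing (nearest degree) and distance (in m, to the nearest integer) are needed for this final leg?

074°, 2829 m

Leg 1 (073°, 3646 m): east 3646 sin 73° = 3486.69, north 3646 cos 73° = 1065.99
Leg 2 (304°, 4325 m): east 4325 sin 304° = -3585.59, north 4325 cos 304° = 2418.51
Current position: (-98.90, 3484.50). Target: (2622, 4260). Remaining: Δeast = 2720.90, Δnorth = 775.50.
Bearing = atan2(2720.90, 775.50) mod 360° = 74.09°; distance = √((2720.90)² + (775.50)²) = 2829.259 m.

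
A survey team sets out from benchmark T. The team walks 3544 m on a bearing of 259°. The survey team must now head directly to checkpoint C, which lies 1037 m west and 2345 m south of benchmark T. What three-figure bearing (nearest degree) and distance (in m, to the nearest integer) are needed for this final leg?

Leg 1 (259°, 3544 m): east 3544 sin 259° = -3478.89, north 3544 cos 259° = -676.23
Current position: (-3478.89, -676.23). Target: (-1037, -2345). Remaining: Δeast = 2441.89, Δnorth = -1668.77.
Bearing = atan2(2441.89, -1668.77) mod 360° = 124.35°; distance = √((2441.89)² + (-1668.77)²) = 2957.637 m.

124°, 2958 m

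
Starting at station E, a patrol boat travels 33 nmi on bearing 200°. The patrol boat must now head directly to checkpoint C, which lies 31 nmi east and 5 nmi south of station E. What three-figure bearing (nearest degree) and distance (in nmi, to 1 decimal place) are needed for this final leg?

058°, 49.6 nmi

Leg 1 (200°, 33 nmi): east 33 sin 200° = -11.29, north 33 cos 200° = -31.01
Current position: (-11.29, -31.01). Target: (31, -5). Remaining: Δeast = 42.29, Δnorth = 26.01.
Bearing = atan2(42.29, 26.01) mod 360° = 58.40°; distance = √((42.29)² + (26.01)²) = 49.645 nmi.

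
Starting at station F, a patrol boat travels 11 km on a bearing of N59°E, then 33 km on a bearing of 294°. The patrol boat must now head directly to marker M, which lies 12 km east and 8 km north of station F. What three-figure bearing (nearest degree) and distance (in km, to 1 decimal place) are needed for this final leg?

Leg 1 (N59°E, 11 km): east 11 sin 59° = 9.43, north 11 cos 59° = 5.67
Leg 2 (294°, 33 km): east 33 sin 294° = -30.15, north 33 cos 294° = 13.42
Current position: (-20.72, 19.09). Target: (12, 8). Remaining: Δeast = 32.72, Δnorth = -11.09.
Bearing = atan2(32.72, -11.09) mod 360° = 108.72°; distance = √((32.72)² + (-11.09)²) = 34.546 km.

109°, 34.5 km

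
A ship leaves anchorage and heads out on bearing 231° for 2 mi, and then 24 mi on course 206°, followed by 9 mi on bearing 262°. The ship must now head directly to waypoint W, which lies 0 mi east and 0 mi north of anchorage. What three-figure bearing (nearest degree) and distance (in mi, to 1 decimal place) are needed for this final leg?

Leg 1 (231°, 2 mi): east 2 sin 231° = -1.55, north 2 cos 231° = -1.26
Leg 2 (206°, 24 mi): east 24 sin 206° = -10.52, north 24 cos 206° = -21.57
Leg 3 (262°, 9 mi): east 9 sin 262° = -8.91, north 9 cos 262° = -1.25
Current position: (-20.99, -24.08). Target: (0, 0). Remaining: Δeast = 20.99, Δnorth = 24.08.
Bearing = atan2(20.99, 24.08) mod 360° = 41.07°; distance = √((20.99)² + (24.08)²) = 31.944 mi.

041°, 31.9 mi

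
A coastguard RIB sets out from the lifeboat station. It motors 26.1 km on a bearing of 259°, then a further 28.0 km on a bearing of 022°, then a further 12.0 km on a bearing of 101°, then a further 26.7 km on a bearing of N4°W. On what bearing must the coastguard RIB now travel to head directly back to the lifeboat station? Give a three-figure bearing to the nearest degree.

173°

Leg 1 (259°, 26.1 km): east 26.1 sin 259° = -25.62, north 26.1 cos 259° = -4.98
Leg 2 (022°, 28.0 km): east 28.0 sin 22° = 10.49, north 28.0 cos 22° = 25.96
Leg 3 (101°, 12.0 km): east 12.0 sin 101° = 11.78, north 12.0 cos 101° = -2.29
Leg 4 (N4°W, 26.7 km): east 26.7 sin 356° = -1.86, north 26.7 cos 356° = 26.63
Net displacement: -5.21 east, 45.33 north. Direction back to start is (5.21, -45.33): bearing = atan2(5.21, -45.33) mod 360° = 173.44° ≈ 173°.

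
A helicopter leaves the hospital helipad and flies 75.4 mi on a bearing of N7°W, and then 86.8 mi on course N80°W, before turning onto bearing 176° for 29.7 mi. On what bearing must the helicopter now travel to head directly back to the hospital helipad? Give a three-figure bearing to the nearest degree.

123°

Leg 1 (N7°W, 75.4 mi): east 75.4 sin 353° = -9.19, north 75.4 cos 353° = 74.84
Leg 2 (N80°W, 86.8 mi): east 86.8 sin 280° = -85.48, north 86.8 cos 280° = 15.07
Leg 3 (176°, 29.7 mi): east 29.7 sin 176° = 2.07, north 29.7 cos 176° = -29.63
Net displacement: -92.60 east, 60.28 north. Direction back to start is (92.60, -60.28): bearing = atan2(92.60, -60.28) mod 360° = 123.06° ≈ 123°.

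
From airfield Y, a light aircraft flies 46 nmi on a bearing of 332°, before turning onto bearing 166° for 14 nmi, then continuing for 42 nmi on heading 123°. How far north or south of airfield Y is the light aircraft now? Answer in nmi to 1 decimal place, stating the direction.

4.2 nmi north

Leg 1 (332°, 46 nmi): east 46 sin 332° = -21.60, north 46 cos 332° = 40.62
Leg 2 (166°, 14 nmi): east 14 sin 166° = 3.39, north 14 cos 166° = -13.58
Leg 3 (123°, 42 nmi): east 42 sin 123° = 35.22, north 42 cos 123° = -22.87
Net north component: 4.16 nmi.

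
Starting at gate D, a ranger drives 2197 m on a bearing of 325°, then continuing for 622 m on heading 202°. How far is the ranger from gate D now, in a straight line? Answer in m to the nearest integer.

1930 m

Leg 1 (325°, 2197 m): east 2197 sin 325° = -1260.15, north 2197 cos 325° = 1799.68
Leg 2 (202°, 622 m): east 622 sin 202° = -233.01, north 622 cos 202° = -576.71
Net: -1493.15 east, 1222.97 north. Distance = √((-1493.15)² + (1222.97)²) = 1930.067 m.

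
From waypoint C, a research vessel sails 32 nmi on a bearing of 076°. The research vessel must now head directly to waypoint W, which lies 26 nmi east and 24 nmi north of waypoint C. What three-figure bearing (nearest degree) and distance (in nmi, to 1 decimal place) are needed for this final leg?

Leg 1 (076°, 32 nmi): east 32 sin 76° = 31.05, north 32 cos 76° = 7.74
Current position: (31.05, 7.74). Target: (26, 24). Remaining: Δeast = -5.05, Δnorth = 16.26.
Bearing = atan2(-5.05, 16.26) mod 360° = 342.75°; distance = √((-5.05)² + (16.26)²) = 17.025 nmi.

343°, 17.0 nmi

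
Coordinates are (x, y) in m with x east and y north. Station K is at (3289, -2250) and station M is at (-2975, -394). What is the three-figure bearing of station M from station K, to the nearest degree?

287°

Δeast = -2975 − 3289 = -6264.00; Δnorth = -394 − -2250 = 1856.00.
Bearing = atan2(Δeast, Δnorth) mod 360° = 286.50° ≈ 287°.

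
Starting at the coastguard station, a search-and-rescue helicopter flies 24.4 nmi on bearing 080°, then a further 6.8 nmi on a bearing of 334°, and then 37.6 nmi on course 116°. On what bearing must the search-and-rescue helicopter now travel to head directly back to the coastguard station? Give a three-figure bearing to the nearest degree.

Leg 1 (080°, 24.4 nmi): east 24.4 sin 80° = 24.03, north 24.4 cos 80° = 4.24
Leg 2 (334°, 6.8 nmi): east 6.8 sin 334° = -2.98, north 6.8 cos 334° = 6.11
Leg 3 (116°, 37.6 nmi): east 37.6 sin 116° = 33.79, north 37.6 cos 116° = -16.48
Net displacement: 54.84 east, -6.13 north. Direction back to start is (-54.84, 6.13): bearing = atan2(-54.84, 6.13) mod 360° = 276.38° ≈ 276°.

276°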